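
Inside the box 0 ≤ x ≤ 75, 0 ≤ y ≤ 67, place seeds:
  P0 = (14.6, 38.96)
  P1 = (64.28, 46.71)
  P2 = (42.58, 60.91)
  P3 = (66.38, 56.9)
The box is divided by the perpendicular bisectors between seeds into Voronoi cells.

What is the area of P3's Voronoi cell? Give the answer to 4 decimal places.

Area of P3's cell: 305.7122

1. box [0,75]×[0,67]: [(0, 0) (75, 0) (75, 67) (0, 67)]
2. ⊥bis P3·P0 via (40.49,47.93): [(57.0961, 0) (75, 0) (75, 67) (33.8829, 67)]  |A|=1977.2034
3. ⊥bis P3·P1 via (65.33,51.805): [(37.1342, 57.6157) (75, 49.8122) (75, 67) (33.8829, 67)]  |A|=518.3428
4. ⊥bis P3·P2 via (54.48,58.905): [(53.688, 54.2042) (75, 49.8122) (75, 67) (55.8439, 67)]  |A|=305.7122
5. canonical 4-gon: [(53.688, 54.2042) (75, 49.8122) (75, 67) (55.8439, 67)]
6. shoelace: 305.7122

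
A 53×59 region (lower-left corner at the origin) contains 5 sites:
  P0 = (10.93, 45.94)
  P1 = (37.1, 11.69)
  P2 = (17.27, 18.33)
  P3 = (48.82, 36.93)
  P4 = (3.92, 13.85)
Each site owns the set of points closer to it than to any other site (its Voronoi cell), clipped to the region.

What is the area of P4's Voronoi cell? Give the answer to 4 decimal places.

1. box [0,53]×[0,59]: [(0, 0) (53, 0) (53, 59) (0, 59)]
2. ⊥bis P4·P0 via (7.425,29.895): [(0, 31.517) (0, 0) (53, 0) (53, 19.9392)]  |A|=1363.5894
3. ⊥bis P4·P1 via (20.51,12.77): [(21.4257, 26.8366) (0, 31.517) (0, 0) (19.6787, 0)]  |A|=601.6912
4. ⊥bis P4·P2 via (10.595,16.09): [(5.8466, 30.2398) (0, 31.517) (0, 0) (15.9945, 0)]  |A|=333.9687
5. ⊥bis P4·P3 via (26.37,25.39): [(5.8466, 30.2398) (0, 31.517) (0, 0) (15.9945, 0)]  |A|=333.9687
6. canonical 4-gon: [(5.8466, 30.2398) (0, 31.517) (0, 0) (15.9945, 0)]
7. shoelace: 333.9687

Area of P4's cell: 333.9687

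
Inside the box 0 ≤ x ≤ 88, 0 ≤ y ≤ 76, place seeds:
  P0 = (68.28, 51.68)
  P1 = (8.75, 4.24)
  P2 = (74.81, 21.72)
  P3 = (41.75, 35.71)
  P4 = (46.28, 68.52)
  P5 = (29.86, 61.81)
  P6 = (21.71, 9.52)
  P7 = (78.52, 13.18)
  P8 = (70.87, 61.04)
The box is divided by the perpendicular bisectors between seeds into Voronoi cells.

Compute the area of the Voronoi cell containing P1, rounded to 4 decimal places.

1. box [0,88]×[0,76]: [(0, 0) (88, 0) (88, 76) (0, 76)]
2. ⊥bis P1·P0 via (38.515,27.96): [(0, 0) (60.7966, 0) (0.2315, 76) (0, 76)]  |A|=2319.0665
3. ⊥bis P1·P2 via (41.78,12.98): [(0, 0) (45.2146, 0) (37.4688, 29.2728) (0.2315, 76) (0, 76)]  |A|=2091.0022
4. ⊥bis P1·P3 via (25.25,19.975): [(0, 46.4526) (0, 0) (44.2989, 0)]  |A|=1028.8992
5. ⊥bis P1·P4 via (27.515,36.38): [(0, 46.4526) (0, 0) (44.2989, 0)]  |A|=1028.8992
6. ⊥bis P1·P5 via (19.305,33.025): [(9.3099, 36.69) (0, 40.1038) (0, 0) (44.2989, 0)]  |A|=999.3459
7. ⊥bis P1·P6 via (15.23,6.88): [(1.9919, 39.3734) (0, 40.1038) (0, 0) (18.033, 0)]  |A|=394.9519
8. ⊥bis P1·P7 via (43.635,8.71): [(1.9919, 39.3734) (0, 40.1038) (0, 0) (18.033, 0)]  |A|=394.9519
9. ⊥bis P1·P8 via (39.81,32.64): [(1.9919, 39.3734) (0, 40.1038) (0, 0) (18.033, 0)]  |A|=394.9519
10. canonical 4-gon: [(1.9919, 39.3734) (0, 40.1038) (0, 0) (18.033, 0)]
11. shoelace: 394.9519

Area of P1's cell: 394.9519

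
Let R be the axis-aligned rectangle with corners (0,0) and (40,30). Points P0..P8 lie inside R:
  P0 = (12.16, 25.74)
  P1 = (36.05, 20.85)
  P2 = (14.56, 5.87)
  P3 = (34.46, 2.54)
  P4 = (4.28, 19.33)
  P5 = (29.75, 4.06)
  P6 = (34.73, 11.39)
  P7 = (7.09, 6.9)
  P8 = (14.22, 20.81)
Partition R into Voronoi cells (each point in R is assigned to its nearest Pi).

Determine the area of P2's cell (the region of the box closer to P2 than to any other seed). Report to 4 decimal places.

Area of P2's cell: 154.1268

1. box [0,40]×[0,30]: [(0, 0) (40, 0) (40, 30) (0, 30)]
2. ⊥bis P2·P0 via (13.36,15.805): [(0, 14.1913) (0, 0) (40, 0) (40, 19.0227)]  |A|=664.2805
3. ⊥bis P2·P1 via (25.305,13.36): [(22.8054, 16.9459) (0, 14.1913) (0, 0) (34.6178, 0)]  |A|=455.1339
4. ⊥bis P2·P3 via (24.51,4.205): [(25.8993, 12.5074) (22.8054, 16.9459) (0, 14.1913) (0, 0) (23.8063, 0)]  |A|=387.5219
5. ⊥bis P2·P4 via (9.42,12.6): [(25.8993, 12.5074) (22.8054, 16.9459) (13.6646, 15.8418) (0, 5.4055) (0, 0) (23.8063, 0)]  |A|=327.4948
6. ⊥bis P2·P5 via (22.155,4.965): [(23.4691, 15.9937) (22.8054, 16.9459) (13.6646, 15.8418) (0, 5.4055) (0, 0) (21.5634, 0)]  |A|=290.7124
7. ⊥bis P2·P6 via (24.645,8.63): [(23.2145, 13.8569) (22.3831, 16.8949) (13.6646, 15.8418) (0, 5.4055) (0, 0) (21.5634, 0)]  |A|=289.2194
8. ⊥bis P2·P7 via (10.825,6.385): [(23.2145, 13.8569) (22.3831, 16.8949) (13.6646, 15.8418) (11.9482, 14.5309) (9.9446, 0) (21.5634, 0)]  |A|=184.6743
9. ⊥bis P2·P8 via (14.39,13.34): [(23.1768, 13.54) (11.7758, 13.2805) (9.9446, 0) (21.5634, 0)]  |A|=154.1268
10. canonical 4-gon: [(23.1768, 13.54) (11.7758, 13.2805) (9.9446, 0) (21.5634, 0)]
11. shoelace: 154.1268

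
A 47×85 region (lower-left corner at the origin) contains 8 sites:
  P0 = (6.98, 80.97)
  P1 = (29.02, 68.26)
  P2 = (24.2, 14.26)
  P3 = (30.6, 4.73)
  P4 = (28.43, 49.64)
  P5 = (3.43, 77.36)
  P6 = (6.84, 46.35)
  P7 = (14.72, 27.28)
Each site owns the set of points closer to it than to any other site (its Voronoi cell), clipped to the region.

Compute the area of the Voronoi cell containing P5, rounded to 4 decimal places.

1. box [0,47]×[0,85]: [(0, 0) (47, 0) (47, 85) (0, 85)]
2. ⊥bis P5·P0 via (5.205,79.165): [(0, 84.2835) (0, 0) (47, 0) (47, 38.0647)]  |A|=2875.1814
3. ⊥bis P5·P1 via (16.225,72.81): [(15.0442, 69.4894) (0, 84.2835) (0, 27.1839)]  |A|=429.5079
4. ⊥bis P5·P2 via (13.815,45.81): [(5.6702, 43.1291) (15.0442, 69.4894) (0, 84.2835) (0, 41.2627)]  |A|=389.5929
5. ⊥bis P5·P3 via (17.015,41.045): [(5.6702, 43.1291) (15.0442, 69.4894) (0, 84.2835) (0, 41.2627)]  |A|=389.5929
6. ⊥bis P5·P4 via (15.93,63.5): [(11.4905, 59.4961) (15.0442, 69.4894) (0, 84.2835) (0, 49.1331)]  |A|=303.4043
7. ⊥bis P5·P6 via (5.135,61.855): [(12.6221, 62.6783) (15.0442, 69.4894) (0, 84.2835) (0, 61.2903)]  |A|=214.2604
8. ⊥bis P5·P7 via (9.075,52.32): [(12.6221, 62.6783) (15.0442, 69.4894) (0, 84.2835) (0, 61.2903)]  |A|=214.2604
9. canonical 4-gon: [(12.6221, 62.6783) (15.0442, 69.4894) (0, 84.2835) (0, 61.2903)]
10. shoelace: 214.2604

Area of P5's cell: 214.2604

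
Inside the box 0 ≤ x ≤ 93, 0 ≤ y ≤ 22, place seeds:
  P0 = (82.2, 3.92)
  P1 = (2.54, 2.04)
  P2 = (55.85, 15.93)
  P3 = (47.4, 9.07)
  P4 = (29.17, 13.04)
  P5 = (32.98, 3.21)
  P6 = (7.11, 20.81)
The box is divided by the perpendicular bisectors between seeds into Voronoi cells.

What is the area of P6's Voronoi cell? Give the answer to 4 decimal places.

Area of P6's cell: 202.7195

1. box [0,93]×[0,22]: [(0, 0) (93, 0) (93, 22) (0, 22)]
2. ⊥bis P6·P0 via (44.655,12.365): [(0, 0) (41.8737, 0) (46.8222, 22) (0, 22)]  |A|=975.6553
3. ⊥bis P6·P1 via (4.825,11.425): [(0, 12.5998) (42.3865, 2.2798) (46.8222, 22) (0, 22)]  |A|=660.8943
4. ⊥bis P6·P2 via (31.48,18.37): [(0, 12.5998) (30.1669, 5.2549) (31.8434, 22) (0, 22)]  |A|=408.3985
5. ⊥bis P6·P3 via (27.255,14.94): [(0, 12.5998) (24.8127, 6.5585) (29.3122, 22) (0, 22)]  |A|=342.9348
6. ⊥bis P6·P4 via (18.14,16.925): [(0, 12.5998) (15.3041, 8.8736) (19.9275, 22) (0, 22)]  |A|=202.7195
7. ⊥bis P6·P5 via (20.045,12.01): [(0, 12.5998) (15.3041, 8.8736) (19.9275, 22) (0, 22)]  |A|=202.7195
8. canonical 4-gon: [(0, 12.5998) (15.3041, 8.8736) (19.9275, 22) (0, 22)]
9. shoelace: 202.7195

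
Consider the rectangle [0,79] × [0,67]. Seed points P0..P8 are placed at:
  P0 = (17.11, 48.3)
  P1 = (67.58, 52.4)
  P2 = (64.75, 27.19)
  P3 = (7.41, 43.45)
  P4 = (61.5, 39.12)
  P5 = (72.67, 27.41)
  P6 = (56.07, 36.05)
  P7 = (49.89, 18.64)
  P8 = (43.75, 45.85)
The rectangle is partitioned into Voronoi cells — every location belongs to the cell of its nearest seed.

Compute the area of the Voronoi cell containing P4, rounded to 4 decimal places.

1. box [0,79]×[0,67]: [(0, 0) (79, 0) (79, 67) (0, 67)]
2. ⊥bis P4·P0 via (39.305,43.71): [(30.2656, 0) (79, 0) (79, 67) (44.1214, 67)]  |A|=2801.033
3. ⊥bis P4·P1 via (64.54,45.76): [(41.8749, 56.1368) (30.2656, 0) (79, 0) (79, 39.1398)]  |A|=2094.4294
4. ⊥bis P4·P2 via (63.125,33.155): [(41.8749, 56.1368) (35.5698, 25.6483) (79, 37.4797) (79, 39.1398)]  |A|=655.5757
5. ⊥bis P4·P3 via (34.455,41.285): [(41.8749, 56.1368) (35.5698, 25.6483) (79, 37.4797) (79, 39.1398)]  |A|=655.5757
6. ⊥bis P4·P5 via (67.085,33.265): [(75.1106, 40.9205) (41.8749, 56.1368) (35.5698, 25.6483) (68.5066, 34.6211)]  |A|=628.7355
7. ⊥bis P4·P6 via (58.785,37.585): [(75.1106, 40.9205) (50.5389, 52.1701) (61.5346, 32.7217) (68.5066, 34.6211)]  |A|=192.7793
8. ⊥bis P4·P7 via (55.695,28.88): [(75.1106, 40.9205) (50.5389, 52.1701) (61.5346, 32.7217) (68.5066, 34.6211)]  |A|=192.7793
9. ⊥bis P4·P8 via (52.625,42.485): [(75.1106, 40.9205) (55.4454, 49.9238) (53.9857, 46.0737) (61.5346, 32.7217) (68.5066, 34.6211)]  |A|=181.6944
10. canonical 5-gon: [(75.1106, 40.9205) (55.4454, 49.9238) (53.9857, 46.0737) (61.5346, 32.7217) (68.5066, 34.6211)]
11. shoelace: 181.6944

Area of P4's cell: 181.6944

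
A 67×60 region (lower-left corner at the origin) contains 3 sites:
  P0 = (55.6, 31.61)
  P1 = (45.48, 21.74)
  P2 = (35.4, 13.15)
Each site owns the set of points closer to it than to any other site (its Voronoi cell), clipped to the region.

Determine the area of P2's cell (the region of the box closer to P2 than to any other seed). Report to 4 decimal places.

Area of P2's cell: 1784.4509

1. box [0,67]×[0,60]: [(0, 0) (67, 0) (67, 60) (0, 60)]
2. ⊥bis P2·P0 via (45.5,22.38): [(0, 0) (65.9522, 0) (11.1205, 60) (0, 60)]  |A|=2312.1826
3. ⊥bis P2·P1 via (40.44,17.445): [(0, 0) (55.3063, 0) (4.1754, 60) (0, 60)]  |A|=1784.4509
4. canonical 4-gon: [(0, 0) (55.3063, 0) (4.1754, 60) (0, 60)]
5. shoelace: 1784.4509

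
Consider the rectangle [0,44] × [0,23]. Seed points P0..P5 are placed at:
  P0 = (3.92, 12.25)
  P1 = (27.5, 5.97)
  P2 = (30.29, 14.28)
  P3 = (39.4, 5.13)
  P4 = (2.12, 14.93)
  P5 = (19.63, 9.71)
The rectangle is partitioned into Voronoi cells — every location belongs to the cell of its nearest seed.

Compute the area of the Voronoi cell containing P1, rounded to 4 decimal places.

1. box [0,44]×[0,23]: [(0, 0) (44, 0) (44, 23) (0, 23)]
2. ⊥bis P1·P0 via (15.71,9.11): [(13.2838, 0) (44, 0) (44, 23) (19.4093, 23)]  |A|=636.03
3. ⊥bis P1·P2 via (28.895,10.125): [(17.0403, 14.1051) (13.2838, 0) (44, 0) (44, 5.0536)]  |A|=284.75
4. ⊥bis P1·P3 via (33.45,5.55): [(33.66, 8.5252) (17.0403, 14.1051) (13.2838, 0) (33.0582, 0)]  |A|=211.9823
5. ⊥bis P1·P4 via (14.81,10.45): [(33.66, 8.5252) (17.0403, 14.1051) (13.2838, 0) (33.0582, 0)]  |A|=211.9823
6. ⊥bis P1·P5 via (23.565,7.84): [(33.66, 8.5252) (25.2349, 11.3539) (19.8393, 0) (33.0582, 0)]  |A|=111.8073
7. canonical 4-gon: [(33.66, 8.5252) (25.2349, 11.3539) (19.8393, 0) (33.0582, 0)]
8. shoelace: 111.8073

Area of P1's cell: 111.8073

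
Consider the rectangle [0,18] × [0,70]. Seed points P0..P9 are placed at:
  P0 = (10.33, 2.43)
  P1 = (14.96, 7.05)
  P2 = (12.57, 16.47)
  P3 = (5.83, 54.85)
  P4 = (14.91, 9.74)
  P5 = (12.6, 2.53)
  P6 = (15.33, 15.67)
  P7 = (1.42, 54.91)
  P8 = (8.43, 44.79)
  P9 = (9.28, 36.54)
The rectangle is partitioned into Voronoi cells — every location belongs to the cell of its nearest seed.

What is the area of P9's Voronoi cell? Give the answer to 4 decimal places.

Area of P9's cell: 260.7960

1. box [0,18]×[0,70]: [(0, 0) (18, 0) (18, 70) (0, 70)]
2. ⊥bis P9·P0 via (9.805,19.485): [(0, 19.1832) (18, 19.7373) (18, 70) (0, 70)]  |A|=909.716
3. ⊥bis P9·P1 via (12.12,21.795): [(0, 19.4606) (18, 22.9275) (18, 70) (0, 70)]  |A|=878.5068
4. ⊥bis P9·P2 via (10.925,26.505): [(0, 24.7141) (18, 27.6648) (18, 70) (0, 70)]  |A|=788.59
5. ⊥bis P9·P3 via (7.555,45.695): [(0, 44.2715) (0, 24.7141) (18, 27.6648) (18, 47.6631)]  |A|=356.0009
6. ⊥bis P9·P4 via (12.095,23.14): [(0, 44.2715) (0, 24.7141) (18, 27.6648) (18, 47.6631)]  |A|=356.0009
7. ⊥bis P9·P5 via (10.94,19.535): [(0, 44.2715) (0, 24.7141) (18, 27.6648) (18, 47.6631)]  |A|=356.0009
8. ⊥bis P9·P6 via (12.305,26.105): [(0, 44.2715) (0, 24.7141) (17.2764, 27.5462) (18, 27.7559) (18, 47.6631)]  |A|=355.9679
9. ⊥bis P9·P7 via (5.35,45.725): [(3.4896, 44.929) (0, 43.4359) (0, 24.7141) (17.2764, 27.5462) (18, 27.7559) (18, 47.6631)]  |A|=354.51
10. ⊥bis P9·P8 via (8.855,40.665): [(0, 39.7527) (0, 24.7141) (17.2764, 27.5462) (18, 27.7559) (18, 41.6072)]  |A|=260.796
11. canonical 5-gon: [(0, 39.7527) (0, 24.7141) (17.2764, 27.5462) (18, 27.7559) (18, 41.6072)]
12. shoelace: 260.796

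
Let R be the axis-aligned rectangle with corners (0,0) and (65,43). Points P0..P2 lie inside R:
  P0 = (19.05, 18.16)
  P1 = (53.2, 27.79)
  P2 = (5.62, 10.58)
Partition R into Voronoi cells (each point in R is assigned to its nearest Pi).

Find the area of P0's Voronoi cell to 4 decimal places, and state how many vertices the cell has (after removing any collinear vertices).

Area of P0's cell: 1200.9429 (5 vertices)

1. box [0,65]×[0,43]: [(0, 0) (65, 0) (65, 43) (0, 43)]
2. ⊥bis P0·P1 via (36.125,22.975): [(0, 0) (42.6037, 0) (30.4781, 43) (0, 43)]  |A|=1571.2603
3. ⊥bis P0·P2 via (12.335,14.37): [(0, 36.2248) (20.4455, 0) (42.6037, 0) (30.4781, 43) (0, 43)]  |A|=1200.9429
4. canonical 5-gon: [(0, 36.2248) (20.4455, 0) (42.6037, 0) (30.4781, 43) (0, 43)]
5. shoelace: 1200.9429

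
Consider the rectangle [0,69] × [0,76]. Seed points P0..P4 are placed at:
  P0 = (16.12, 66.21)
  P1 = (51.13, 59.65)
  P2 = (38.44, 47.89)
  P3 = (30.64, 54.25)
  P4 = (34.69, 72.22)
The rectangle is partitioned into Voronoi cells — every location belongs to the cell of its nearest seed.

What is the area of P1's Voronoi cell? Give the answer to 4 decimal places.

1. box [0,69]×[0,76]: [(0, 0) (69, 0) (69, 76) (0, 76)]
2. ⊥bis P1·P0 via (33.625,62.93): [(21.8335, 0) (69, 0) (69, 76) (36.074, 76)]  |A|=3043.5157
3. ⊥bis P1·P2 via (44.785,53.77): [(34.0743, 65.3277) (69, 27.64) (69, 76) (36.074, 76)]  |A|=1020.2007
4. ⊥bis P1·P3 via (40.885,56.95): [(35.9869, 75.5354) (40.5063, 58.3871) (69, 27.64) (69, 76) (36.074, 76)]  |A|=980.7354
5. ⊥bis P1·P4 via (42.91,65.935): [(39.6431, 61.6623) (40.5063, 58.3871) (69, 27.64) (69, 76) (50.6057, 76)]  |A|=875.1068
6. canonical 5-gon: [(39.6431, 61.6623) (40.5063, 58.3871) (69, 27.64) (69, 76) (50.6057, 76)]
7. shoelace: 875.1068

Area of P1's cell: 875.1068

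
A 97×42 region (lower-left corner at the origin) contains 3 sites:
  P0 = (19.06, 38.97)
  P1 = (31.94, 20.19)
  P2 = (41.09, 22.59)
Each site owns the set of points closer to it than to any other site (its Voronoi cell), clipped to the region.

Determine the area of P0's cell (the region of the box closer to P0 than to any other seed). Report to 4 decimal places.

1. box [0,97]×[0,42]: [(0, 0) (97, 0) (97, 42) (0, 42)]
2. ⊥bis P0·P1 via (25.5,29.58): [(0, 12.0912) (43.6093, 42) (0, 42)]  |A|=652.1511
3. ⊥bis P0·P2 via (30.075,30.78): [(0, 12.0912) (33.0149, 34.734) (38.4174, 42) (0, 42)]  |A|=633.2891
4. canonical 4-gon: [(0, 12.0912) (33.0149, 34.734) (38.4174, 42) (0, 42)]
5. shoelace: 633.2891

Area of P0's cell: 633.2891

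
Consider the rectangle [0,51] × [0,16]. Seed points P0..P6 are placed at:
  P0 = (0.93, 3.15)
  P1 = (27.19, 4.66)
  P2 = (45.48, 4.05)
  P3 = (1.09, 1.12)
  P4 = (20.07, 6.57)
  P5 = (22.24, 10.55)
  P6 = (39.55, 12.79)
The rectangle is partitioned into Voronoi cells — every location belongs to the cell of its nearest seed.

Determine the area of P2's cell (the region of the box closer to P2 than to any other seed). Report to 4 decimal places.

Area of P2's cell: 135.2627

1. box [0,51]×[0,16]: [(0, 0) (51, 0) (51, 16) (0, 16)]
2. ⊥bis P2·P0 via (23.205,3.6): [(23.2777, 0) (51, 0) (51, 16) (22.9545, 16)]  |A|=446.1422
3. ⊥bis P2·P1 via (36.335,4.355): [(36.1898, 0) (51, 0) (51, 16) (36.7234, 16)]  |A|=232.6949
4. ⊥bis P2·P3 via (23.285,2.585): [(36.1898, 0) (51, 0) (51, 16) (36.7234, 16)]  |A|=232.6949
5. ⊥bis P2·P4 via (32.775,5.31): [(36.1898, 0) (51, 0) (51, 16) (36.7234, 16)]  |A|=232.6949
6. ⊥bis P2·P5 via (33.86,7.3): [(36.1898, 0) (51, 0) (51, 16) (36.7234, 16)]  |A|=232.6949
7. ⊥bis P2·P6 via (42.515,8.42): [(36.3306, 4.224) (36.1898, 0) (51, 0) (51, 14.177)]  |A|=135.2627
8. canonical 4-gon: [(36.3306, 4.224) (36.1898, 0) (51, 0) (51, 14.177)]
9. shoelace: 135.2627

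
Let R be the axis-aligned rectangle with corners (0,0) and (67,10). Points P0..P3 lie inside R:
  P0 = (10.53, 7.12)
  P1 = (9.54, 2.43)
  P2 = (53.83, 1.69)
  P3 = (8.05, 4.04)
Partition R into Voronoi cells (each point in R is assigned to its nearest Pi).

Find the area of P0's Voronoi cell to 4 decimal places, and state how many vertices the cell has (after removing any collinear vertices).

1. box [0,67]×[0,10]: [(0, 0) (67, 0) (67, 10) (0, 10)]
2. ⊥bis P0·P1 via (10.035,4.775): [(0, 6.8933) (32.656, 0) (67, 0) (67, 10) (0, 10)]  |A|=557.447
3. ⊥bis P0·P2 via (32.18,4.405): [(0, 6.8933) (31.6541, 0.2115) (32.8816, 10) (0, 10)]  |A|=210.1018
4. ⊥bis P0·P3 via (9.29,5.58): [(10.3803, 4.7021) (31.6541, 0.2115) (32.8816, 10) (3.8006, 10)]  |A|=183.9098
5. canonical 4-gon: [(10.3803, 4.7021) (31.6541, 0.2115) (32.8816, 10) (3.8006, 10)]
6. shoelace: 183.9098

Area of P0's cell: 183.9098 (4 vertices)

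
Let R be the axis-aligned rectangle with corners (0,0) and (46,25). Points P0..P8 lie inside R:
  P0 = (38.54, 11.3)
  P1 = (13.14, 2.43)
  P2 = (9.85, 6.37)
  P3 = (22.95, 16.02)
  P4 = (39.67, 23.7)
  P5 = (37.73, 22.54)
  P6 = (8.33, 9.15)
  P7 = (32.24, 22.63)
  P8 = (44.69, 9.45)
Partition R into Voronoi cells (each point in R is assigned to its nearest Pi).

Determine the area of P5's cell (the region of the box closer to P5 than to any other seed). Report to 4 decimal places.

1. box [0,46]×[0,25]: [(0, 0) (46, 0) (46, 25) (0, 25)]
2. ⊥bis P5·P0 via (38.135,16.92): [(0, 14.1718) (46, 17.4868) (46, 25) (0, 25)]  |A|=421.8517
3. ⊥bis P5·P1 via (25.435,12.485): [(22.7167, 15.8089) (46, 17.4868) (46, 25) (15.2001, 25)]  |A|=229.009
4. ⊥bis P5·P2 via (23.79,14.455): [(22.9932, 15.8288) (46, 17.4868) (46, 25) (17.6741, 25)]  |A|=216.3187
5. ⊥bis P5·P3 via (30.34,19.28): [(31.5892, 16.4483) (46, 17.4868) (46, 25) (27.8167, 25)]  |A|=131.8851
6. ⊥bis P5·P4 via (38.7,23.12): [(31.5892, 16.4483) (42.2307, 17.2152) (37.5759, 25) (27.8167, 25)]  |A|=84.9352
7. ⊥bis P5·P6 via (23.03,15.845): [(31.5892, 16.4483) (42.2307, 17.2152) (37.5759, 25) (27.8167, 25)]  |A|=84.9352
8. ⊥bis P5·P7 via (34.985,22.585): [(34.8883, 16.686) (42.2307, 17.2152) (37.5759, 25) (35.0246, 25)]  |A|=40.417
9. ⊥bis P5·P8 via (41.21,15.995): [(34.8883, 16.686) (42.2307, 17.2152) (37.5759, 25) (35.0246, 25)]  |A|=40.417
10. canonical 4-gon: [(34.8883, 16.686) (42.2307, 17.2152) (37.5759, 25) (35.0246, 25)]
11. shoelace: 40.417

Area of P5's cell: 40.4170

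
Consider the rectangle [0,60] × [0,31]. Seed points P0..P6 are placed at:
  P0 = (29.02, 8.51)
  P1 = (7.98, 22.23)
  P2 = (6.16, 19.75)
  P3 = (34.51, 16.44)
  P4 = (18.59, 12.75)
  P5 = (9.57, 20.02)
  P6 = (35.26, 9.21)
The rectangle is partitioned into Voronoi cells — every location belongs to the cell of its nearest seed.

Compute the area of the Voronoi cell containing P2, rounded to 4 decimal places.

1. box [0,60]×[0,31]: [(0, 0) (60, 0) (60, 31) (0, 31)]
2. ⊥bis P2·P0 via (17.59,14.13): [(0, 0) (10.6424, 0) (25.8848, 31) (0, 31)]  |A|=566.172
3. ⊥bis P2·P1 via (7.07,20.99): [(0, 26.1785) (0, 0) (10.6424, 0) (17.2792, 13.4978)]  |A|=297.9956
4. ⊥bis P2·P3 via (20.335,18.095): [(0, 26.1785) (0, 0) (10.6424, 0) (17.2792, 13.4978)]  |A|=297.9956
5. ⊥bis P2·P4 via (12.375,16.25): [(12.7124, 16.8492) (0, 26.1785) (0, 0) (3.2238, 0)]  |A|=193.5548
6. ⊥bis P2·P5 via (7.865,19.885): [(8.6733, 9.6768) (7.8212, 20.4387) (0, 26.1785) (0, 0) (3.2238, 0)]  |A|=168.7643
7. ⊥bis P2·P6 via (20.71,14.48): [(8.6733, 9.6768) (7.8212, 20.4387) (0, 26.1785) (0, 0) (3.2238, 0)]  |A|=168.7643
8. canonical 5-gon: [(8.6733, 9.6768) (7.8212, 20.4387) (0, 26.1785) (0, 0) (3.2238, 0)]
9. shoelace: 168.7643

Area of P2's cell: 168.7643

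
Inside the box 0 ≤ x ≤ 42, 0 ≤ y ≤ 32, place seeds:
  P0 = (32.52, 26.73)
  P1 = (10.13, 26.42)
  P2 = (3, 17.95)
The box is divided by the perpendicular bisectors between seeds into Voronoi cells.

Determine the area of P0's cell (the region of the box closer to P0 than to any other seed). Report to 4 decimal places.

Area of P0's cell: 643.9511

1. box [0,42]×[0,32]: [(0, 0) (42, 0) (42, 32) (0, 32)]
2. ⊥bis P0·P1 via (21.325,26.575): [(21.6929, 0) (42, 0) (42, 32) (21.2499, 32)]  |A|=656.9147
3. ⊥bis P0·P2 via (17.76,22.34): [(21.5606, 9.5618) (24.4045, 0) (42, 0) (42, 32) (21.2499, 32)]  |A|=643.9511
4. canonical 5-gon: [(21.5606, 9.5618) (24.4045, 0) (42, 0) (42, 32) (21.2499, 32)]
5. shoelace: 643.9511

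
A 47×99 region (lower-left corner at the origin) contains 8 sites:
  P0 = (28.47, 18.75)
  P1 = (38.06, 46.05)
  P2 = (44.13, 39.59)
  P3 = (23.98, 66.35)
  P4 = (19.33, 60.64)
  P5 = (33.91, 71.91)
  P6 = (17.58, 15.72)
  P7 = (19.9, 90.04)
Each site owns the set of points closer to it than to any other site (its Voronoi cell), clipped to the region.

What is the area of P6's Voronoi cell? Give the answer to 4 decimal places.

Area of P6's cell: 865.9666

1. box [0,47]×[0,99]: [(0, 0) (47, 0) (47, 99) (0, 99)]
2. ⊥bis P6·P0 via (23.025,17.235): [(0, 0) (27.8204, 0) (0.275, 99) (0, 99)]  |A|=1390.7209
3. ⊥bis P6·P1 via (27.82,30.885): [(0, 49.6702) (0, 0) (27.8204, 0) (17.2392, 38.0296)]  |A|=957.1357
4. ⊥bis P6·P2 via (30.855,27.655): [(0, 49.6702) (0, 0) (27.8204, 0) (17.2392, 38.0296)]  |A|=957.1357
5. ⊥bis P6·P3 via (20.78,41.035): [(10.9476, 42.2779) (0, 43.6617) (0, 0) (27.8204, 0) (17.2392, 38.0296)]  |A|=924.2468
6. ⊥bis P6·P4 via (18.455,38.18): [(16.9283, 38.2395) (0, 38.899) (0, 0) (27.8204, 0) (17.2392, 38.0296)]  |A|=865.9666
7. ⊥bis P6·P5 via (25.745,43.815): [(16.9283, 38.2395) (0, 38.899) (0, 0) (27.8204, 0) (17.2392, 38.0296)]  |A|=865.9666
8. ⊥bis P6·P7 via (18.74,52.88): [(16.9283, 38.2395) (0, 38.899) (0, 0) (27.8204, 0) (17.2392, 38.0296)]  |A|=865.9666
9. canonical 5-gon: [(16.9283, 38.2395) (0, 38.899) (0, 0) (27.8204, 0) (17.2392, 38.0296)]
10. shoelace: 865.9666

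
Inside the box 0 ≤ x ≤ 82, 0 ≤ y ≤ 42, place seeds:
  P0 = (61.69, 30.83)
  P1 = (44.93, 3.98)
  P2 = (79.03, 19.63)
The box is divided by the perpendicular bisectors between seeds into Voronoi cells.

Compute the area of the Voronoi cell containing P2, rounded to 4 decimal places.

Area of P2's cell: 523.1698

1. box [0,82]×[0,42]: [(0, 0) (82, 0) (82, 42) (0, 42)]
2. ⊥bis P2·P0 via (70.36,25.23): [(54.0638, 0) (82, 0) (82, 42) (81.1918, 42)]  |A|=603.6316
3. ⊥bis P2·P1 via (61.98,11.805): [(61.859, 12.0686) (67.3978, 0) (82, 0) (82, 42) (81.1918, 42)]  |A|=523.1698
4. canonical 5-gon: [(61.859, 12.0686) (67.3978, 0) (82, 0) (82, 42) (81.1918, 42)]
5. shoelace: 523.1698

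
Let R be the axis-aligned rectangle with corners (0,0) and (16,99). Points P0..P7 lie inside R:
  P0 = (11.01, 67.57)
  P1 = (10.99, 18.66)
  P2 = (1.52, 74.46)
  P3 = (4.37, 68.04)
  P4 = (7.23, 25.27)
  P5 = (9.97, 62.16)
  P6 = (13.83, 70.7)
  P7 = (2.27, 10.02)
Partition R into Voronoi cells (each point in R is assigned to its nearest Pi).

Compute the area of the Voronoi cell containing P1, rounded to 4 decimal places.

1. box [0,16]×[0,99]: [(0, 0) (16, 0) (16, 99) (0, 99)]
2. ⊥bis P1·P0 via (11,43.115): [(0, 43.1195) (0, 0) (16, 0) (16, 43.113)]  |A|=689.8596
3. ⊥bis P1·P2 via (6.255,46.56): [(0, 43.1195) (0, 0) (16, 0) (16, 43.113)]  |A|=689.8596
4. ⊥bis P1·P3 via (7.68,43.35): [(5.9425, 43.1171) (0, 42.3204) (0, 0) (16, 0) (16, 43.113)]  |A|=687.4853
5. ⊥bis P1·P4 via (9.11,21.965): [(0, 16.7829) (0, 0) (16, 0) (16, 25.8843)]  |A|=341.3375
6. ⊥bis P1·P5 via (10.48,40.41): [(0, 16.7829) (0, 0) (16, 0) (16, 25.8843)]  |A|=341.3375
7. ⊥bis P1·P6 via (12.41,44.68): [(0, 16.7829) (0, 0) (16, 0) (16, 25.8843)]  |A|=341.3375
8. ⊥bis P1·P7 via (6.63,14.34): [(2.6922, 18.3143) (16, 4.8832) (16, 25.8843)]  |A|=139.7392
9. canonical 3-gon: [(2.6922, 18.3143) (16, 4.8832) (16, 25.8843)]
10. shoelace: 139.7392

Area of P1's cell: 139.7392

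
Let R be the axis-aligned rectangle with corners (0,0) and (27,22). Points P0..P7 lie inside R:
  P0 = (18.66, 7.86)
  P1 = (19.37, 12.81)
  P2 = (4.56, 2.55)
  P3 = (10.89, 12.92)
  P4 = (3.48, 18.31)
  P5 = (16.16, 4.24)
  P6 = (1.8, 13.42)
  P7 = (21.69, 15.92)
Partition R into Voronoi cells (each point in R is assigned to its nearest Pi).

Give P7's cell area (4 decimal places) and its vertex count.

1. box [0,27]×[0,22]: [(0, 0) (27, 0) (27, 22) (0, 22)]
2. ⊥bis P7·P0 via (20.175,11.89): [(0, 19.4744) (27, 9.3243) (27, 22) (0, 22)]  |A|=205.2179
3. ⊥bis P7·P1 via (20.53,14.365): [(27, 9.5385) (27, 22) (10.2952, 22)]  |A|=104.0837
4. ⊥bis P7·P2 via (13.125,9.235): [(27, 9.5385) (27, 22) (10.2952, 22)]  |A|=104.0837
5. ⊥bis P7·P3 via (16.29,14.42): [(15.201, 18.3403) (27, 9.5385) (27, 22) (14.1844, 22)]  |A|=96.9669
6. ⊥bis P7·P4 via (12.585,17.115): [(15.201, 18.3403) (27, 9.5385) (27, 22) (14.1844, 22)]  |A|=96.9669
7. ⊥bis P7·P5 via (18.925,10.08): [(15.201, 18.3403) (27, 9.5385) (27, 22) (14.1844, 22)]  |A|=96.9669
8. ⊥bis P7·P6 via (11.745,14.67): [(15.201, 18.3403) (27, 9.5385) (27, 22) (14.1844, 22)]  |A|=96.9669
9. canonical 4-gon: [(15.201, 18.3403) (27, 9.5385) (27, 22) (14.1844, 22)]
10. shoelace: 96.9669

Area of P7's cell: 96.9669 (4 vertices)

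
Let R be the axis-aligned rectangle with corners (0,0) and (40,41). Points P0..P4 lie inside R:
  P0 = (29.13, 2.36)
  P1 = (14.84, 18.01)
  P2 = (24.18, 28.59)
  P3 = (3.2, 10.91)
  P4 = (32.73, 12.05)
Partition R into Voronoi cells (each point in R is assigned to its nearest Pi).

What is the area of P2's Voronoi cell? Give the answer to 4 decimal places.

Area of P2's cell: 566.6227

1. box [0,40]×[0,41]: [(0, 0) (40, 0) (40, 41) (0, 41)]
2. ⊥bis P2·P0 via (26.655,15.475): [(0, 10.4448) (40, 17.9934) (40, 41) (0, 41)]  |A|=1071.236
3. ⊥bis P2·P1 via (19.51,23.3): [(0, 40.5234) (28.0711, 15.7422) (40, 17.9934) (40, 41) (0, 41)]  |A|=649.0659
4. ⊥bis P2·P3 via (13.69,19.75): [(0, 40.5234) (28.0711, 15.7422) (40, 17.9934) (40, 41) (0, 41)]  |A|=649.0659
5. ⊥bis P2·P4 via (28.455,20.32): [(0, 40.5234) (24.9424, 18.5043) (40, 26.2879) (40, 41) (0, 41)]  |A|=566.6227
6. canonical 5-gon: [(0, 40.5234) (24.9424, 18.5043) (40, 26.2879) (40, 41) (0, 41)]
7. shoelace: 566.6227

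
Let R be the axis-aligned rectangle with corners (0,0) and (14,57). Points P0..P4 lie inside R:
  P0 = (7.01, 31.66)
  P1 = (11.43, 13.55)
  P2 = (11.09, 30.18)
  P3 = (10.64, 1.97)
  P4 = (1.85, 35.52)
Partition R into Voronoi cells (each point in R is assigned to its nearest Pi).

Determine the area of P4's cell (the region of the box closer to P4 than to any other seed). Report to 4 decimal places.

1. box [0,14]×[0,57]: [(0, 0) (14, 0) (14, 57) (0, 57)]
2. ⊥bis P4·P0 via (4.43,33.59): [(0, 27.668) (14, 46.3831) (14, 57) (0, 57)]  |A|=279.6424
3. ⊥bis P4·P1 via (6.64,24.535): [(0, 27.668) (14, 46.3831) (14, 57) (0, 57)]  |A|=279.6424
4. ⊥bis P4·P2 via (6.47,32.85): [(0, 27.668) (14, 46.3831) (14, 57) (0, 57)]  |A|=279.6424
5. ⊥bis P4·P3 via (6.245,18.745): [(0, 27.668) (14, 46.3831) (14, 57) (0, 57)]  |A|=279.6424
6. canonical 4-gon: [(0, 27.668) (14, 46.3831) (14, 57) (0, 57)]
7. shoelace: 279.6424

Area of P4's cell: 279.6424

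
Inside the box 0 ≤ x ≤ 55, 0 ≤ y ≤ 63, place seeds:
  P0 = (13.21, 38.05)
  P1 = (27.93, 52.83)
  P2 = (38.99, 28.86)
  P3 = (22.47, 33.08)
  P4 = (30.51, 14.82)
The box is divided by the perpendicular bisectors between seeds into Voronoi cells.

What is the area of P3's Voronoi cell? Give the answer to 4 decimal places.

Area of P3's cell: 332.8090

1. box [0,55]×[0,63]: [(0, 0) (55, 0) (55, 63) (0, 63)]
2. ⊥bis P3·P0 via (17.84,35.565): [(0, 2.3259) (0, 0) (55, 0) (55, 63) (32.5648, 63)]  |A|=2477.0788
3. ⊥bis P3·P1 via (25.2,42.955): [(22.2448, 43.772) (0, 2.3259) (0, 0) (55, 0) (55, 34.7166)]  |A|=1798.1733
4. ⊥bis P3·P2 via (30.73,30.97): [(33.2248, 40.7365) (22.2448, 43.772) (0, 2.3259) (0, 0) (22.8188, 0)]  |A|=764.7181
5. ⊥bis P3·P4 via (26.49,23.95): [(29.2468, 25.1639) (33.2248, 40.7365) (22.2448, 43.772) (7.0002, 15.3685)]  |A|=332.809
6. canonical 4-gon: [(29.2468, 25.1639) (33.2248, 40.7365) (22.2448, 43.772) (7.0002, 15.3685)]
7. shoelace: 332.809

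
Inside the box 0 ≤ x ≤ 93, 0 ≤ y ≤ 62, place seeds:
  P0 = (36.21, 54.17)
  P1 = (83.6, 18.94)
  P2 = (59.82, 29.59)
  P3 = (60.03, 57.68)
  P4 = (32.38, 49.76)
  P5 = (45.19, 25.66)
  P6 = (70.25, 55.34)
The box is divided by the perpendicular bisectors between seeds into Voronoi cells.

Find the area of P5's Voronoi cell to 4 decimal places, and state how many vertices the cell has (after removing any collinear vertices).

1. box [0,93]×[0,62]: [(0, 0) (93, 0) (93, 62) (0, 62)]
2. ⊥bis P5·P0 via (40.7,39.915): [(0, 27.0954) (0, 0) (93, 0) (93, 56.3883)]  |A|=3881.9937
3. ⊥bis P5·P1 via (64.395,22.3): [(69.0385, 48.841) (0, 27.0954) (0, 0) (60.4935, 0)]  |A|=2412.5943
4. ⊥bis P5·P2 via (52.505,27.625): [(48.5402, 42.3845) (0, 27.0954) (0, 0) (59.9258, 0)]  |A|=1927.5711
5. ⊥bis P5·P3 via (52.61,41.67): [(48.5402, 42.3845) (0, 27.0954) (0, 0) (59.9258, 0)]  |A|=1927.5711
6. ⊥bis P5·P4 via (38.785,37.71): [(48.5402, 42.3845) (46.1817, 41.6416) (0, 17.0944) (0, 0) (59.9258, 0)]  |A|=1696.6389
7. ⊥bis P5·P6 via (57.72,40.5): [(48.5402, 42.3845) (46.1817, 41.6416) (0, 17.0944) (0, 0) (59.9258, 0)]  |A|=1696.6389
8. canonical 5-gon: [(48.5402, 42.3845) (46.1817, 41.6416) (0, 17.0944) (0, 0) (59.9258, 0)]
9. shoelace: 1696.6389

Area of P5's cell: 1696.6389 (5 vertices)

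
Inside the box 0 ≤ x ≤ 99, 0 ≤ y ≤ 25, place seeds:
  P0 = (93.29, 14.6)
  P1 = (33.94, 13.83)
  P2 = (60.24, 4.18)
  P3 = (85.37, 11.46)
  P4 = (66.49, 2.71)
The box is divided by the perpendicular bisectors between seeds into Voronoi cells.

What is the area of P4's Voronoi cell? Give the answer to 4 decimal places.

1. box [0,99]×[0,25]: [(0, 0) (99, 0) (99, 25) (0, 25)]
2. ⊥bis P4·P0 via (79.89,8.655): [(0, 0) (83.7298, 0) (72.6384, 25) (0, 25)]  |A|=1954.6035
3. ⊥bis P4·P1 via (50.215,8.27): [(47.3897, 0) (83.7298, 0) (72.6384, 25) (55.9304, 25)]  |A|=663.1013
4. ⊥bis P4·P2 via (63.365,3.445): [(62.5547, 0) (83.7298, 0) (72.6384, 25) (68.4347, 25)]  |A|=317.2351
5. ⊥bis P4·P3 via (75.93,7.085): [(68.1629, 23.8442) (62.5547, 0) (79.2136, 0)]  |A|=198.6083
6. canonical 3-gon: [(68.1629, 23.8442) (62.5547, 0) (79.2136, 0)]
7. shoelace: 198.6083

Area of P4's cell: 198.6083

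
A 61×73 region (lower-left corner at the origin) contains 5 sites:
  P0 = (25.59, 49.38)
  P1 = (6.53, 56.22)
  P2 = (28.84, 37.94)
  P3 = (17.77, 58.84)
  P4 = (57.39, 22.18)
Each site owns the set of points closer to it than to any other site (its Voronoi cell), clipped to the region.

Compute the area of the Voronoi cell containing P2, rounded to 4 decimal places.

Area of P2's cell: 1613.0318

1. box [0,61]×[0,73]: [(0, 0) (61, 0) (61, 73) (0, 73)]
2. ⊥bis P2·P0 via (27.215,43.66): [(0, 35.9285) (0, 0) (61, 0) (61, 53.258)]  |A|=2720.1876
3. ⊥bis P2·P1 via (17.685,47.08): [(11.1412, 39.0936) (0, 25.4962) (0, 0) (61, 0) (61, 53.258)]  |A|=2662.0733
4. ⊥bis P2·P3 via (23.305,48.39): [(11.1412, 39.0936) (0, 25.4962) (0, 0) (61, 0) (61, 53.258)]  |A|=2662.0733
5. ⊥bis P2·P4 via (43.115,30.06): [(54.9759, 51.5466) (11.1412, 39.0936) (0, 25.4962) (0, 0) (26.5215, 0)]  |A|=1613.0318
6. canonical 5-gon: [(54.9759, 51.5466) (11.1412, 39.0936) (0, 25.4962) (0, 0) (26.5215, 0)]
7. shoelace: 1613.0318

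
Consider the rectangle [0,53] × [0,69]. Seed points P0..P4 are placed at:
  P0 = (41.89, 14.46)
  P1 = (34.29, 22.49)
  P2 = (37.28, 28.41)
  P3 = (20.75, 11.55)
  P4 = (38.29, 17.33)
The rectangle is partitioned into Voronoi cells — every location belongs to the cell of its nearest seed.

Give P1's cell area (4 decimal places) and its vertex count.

Area of P1's cell: 211.1271 (3 vertices)

1. box [0,53]×[0,69]: [(0, 0) (53, 0) (53, 69) (0, 69)]
2. ⊥bis P1·P0 via (38.09,18.475): [(0, 0) (18.5697, 0) (53, 32.5866) (53, 69) (0, 69)]  |A|=3096.0172
3. ⊥bis P1·P2 via (35.785,25.45): [(0, 43.5238) (0, 0) (18.5697, 0) (42.0933, 22.2639)]  |A|=1122.7474
4. ⊥bis P1·P3 via (27.52,17.02): [(10.3148, 38.3142) (31.4342, 12.1756) (42.0933, 22.2639)]  |A|=245.8361
5. ⊥bis P1·P4 via (36.29,19.91): [(40.418, 23.11) (10.3148, 38.3142) (29.4617, 14.6168)]  |A|=211.1271
6. canonical 3-gon: [(40.418, 23.11) (10.3148, 38.3142) (29.4617, 14.6168)]
7. shoelace: 211.1271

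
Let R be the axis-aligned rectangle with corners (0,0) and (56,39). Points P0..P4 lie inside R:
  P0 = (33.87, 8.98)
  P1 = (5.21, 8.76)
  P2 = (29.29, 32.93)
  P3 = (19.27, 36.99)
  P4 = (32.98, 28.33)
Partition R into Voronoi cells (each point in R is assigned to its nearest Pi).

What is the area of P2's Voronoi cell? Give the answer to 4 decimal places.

Area of P2's cell: 145.5812

1. box [0,56]×[0,39]: [(0, 0) (56, 0) (56, 39) (0, 39)]
2. ⊥bis P2·P0 via (31.58,20.955): [(0, 14.9159) (56, 25.6249) (56, 39) (0, 39)]  |A|=1048.8581
3. ⊥bis P2·P1 via (17.25,20.845): [(0, 38.0308) (19.465, 18.6382) (56, 25.6249) (56, 39) (0, 39)]  |A|=823.8925
4. ⊥bis P2·P3 via (24.28,34.96): [(18.1838, 19.9147) (19.465, 18.6382) (56, 25.6249) (56, 39) (25.917, 39)]  |A|=567.7636
5. ⊥bis P2·P4 via (31.135,30.63): [(18.3796, 20.398) (41.5691, 39) (25.917, 39)]  |A|=145.5812
6. canonical 3-gon: [(18.3796, 20.398) (41.5691, 39) (25.917, 39)]
7. shoelace: 145.5812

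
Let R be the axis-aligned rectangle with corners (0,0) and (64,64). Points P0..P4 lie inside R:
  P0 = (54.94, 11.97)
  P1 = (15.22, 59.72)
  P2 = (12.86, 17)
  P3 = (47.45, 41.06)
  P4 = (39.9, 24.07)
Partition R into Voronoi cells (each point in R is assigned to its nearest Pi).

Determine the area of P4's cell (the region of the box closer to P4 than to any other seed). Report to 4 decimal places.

1. box [0,64]×[0,64]: [(0, 0) (64, 0) (64, 64) (0, 64)]
2. ⊥bis P4·P0 via (47.42,18.02): [(0, 0) (32.9225, 0) (64, 38.6285) (64, 64) (0, 64)]  |A|=3495.7615
3. ⊥bis P4·P1 via (27.56,41.895): [(0, 22.8156) (0, 0) (32.9225, 0) (64, 38.6285) (64, 64) (59.4904, 64)]  |A|=2270.7223
4. ⊥bis P4·P2 via (26.38,20.535): [(21.8319, 37.9295) (31.7492, 0) (32.9225, 0) (64, 38.6285) (64, 64) (59.4904, 64)]  |A|=1419.552
5. ⊥bis P4·P3 via (43.675,32.565): [(25.6519, 40.5741) (21.8319, 37.9295) (31.7492, 0) (32.9225, 0) (55.0537, 27.5085)]  |A|=658.3404
6. canonical 5-gon: [(25.6519, 40.5741) (21.8319, 37.9295) (31.7492, 0) (32.9225, 0) (55.0537, 27.5085)]
7. shoelace: 658.3404

Area of P4's cell: 658.3404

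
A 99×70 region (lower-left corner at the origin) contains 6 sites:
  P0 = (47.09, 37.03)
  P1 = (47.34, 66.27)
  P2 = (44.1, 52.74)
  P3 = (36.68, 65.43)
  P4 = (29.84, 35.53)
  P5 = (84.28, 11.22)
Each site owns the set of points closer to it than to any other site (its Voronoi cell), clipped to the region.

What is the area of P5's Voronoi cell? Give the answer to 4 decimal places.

Area of P5's cell: 1725.1112

1. box [0,99]×[0,70]: [(0, 0) (99, 0) (99, 70) (0, 70)]
2. ⊥bis P5·P0 via (65.685,24.125): [(48.9422, 0) (99, 0) (99, 70) (97.5224, 70)]  |A|=1803.7396
3. ⊥bis P5·P1 via (65.81,38.745): [(84.5658, 51.3307) (48.9422, 0) (99, 0) (99, 61.0164)]  |A|=1725.1112
4. ⊥bis P5·P2 via (64.19,31.98): [(84.5658, 51.3307) (48.9422, 0) (99, 0) (99, 61.0164)]  |A|=1725.1112
5. ⊥bis P5·P3 via (60.48,38.325): [(84.5658, 51.3307) (48.9422, 0) (99, 0) (99, 61.0164)]  |A|=1725.1112
6. ⊥bis P5·P4 via (57.06,23.375): [(84.5658, 51.3307) (48.9422, 0) (99, 0) (99, 61.0164)]  |A|=1725.1112
7. canonical 4-gon: [(84.5658, 51.3307) (48.9422, 0) (99, 0) (99, 61.0164)]
8. shoelace: 1725.1112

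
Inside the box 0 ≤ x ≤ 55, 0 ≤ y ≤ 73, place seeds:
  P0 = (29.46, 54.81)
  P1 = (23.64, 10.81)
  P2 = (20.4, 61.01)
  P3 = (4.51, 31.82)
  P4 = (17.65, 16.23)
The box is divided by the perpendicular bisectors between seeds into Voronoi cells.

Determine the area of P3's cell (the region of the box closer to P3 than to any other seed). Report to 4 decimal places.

Area of P3's cell: 506.7272

1. box [0,55]×[0,73]: [(0, 0) (55, 0) (55, 73) (0, 73)]
2. ⊥bis P3·P0 via (16.985,43.315): [(0, 61.748) (0, 0) (55, 0) (55, 2.0591)]  |A|=1754.6952
3. ⊥bis P3·P1 via (14.075,21.315): [(26.6807, 32.7927) (0, 61.748) (0, 8.4994)]  |A|=710.3546
4. ⊥bis P3·P2 via (12.455,46.415): [(26.6807, 32.7927) (15.8128, 44.5871) (0, 53.1951) (0, 8.4994)]  |A|=642.7312
5. ⊥bis P3·P4 via (11.08,24.025): [(24.4084, 35.2588) (15.8128, 44.5871) (0, 53.1951) (0, 14.6862)]  |A|=506.7272
6. canonical 4-gon: [(24.4084, 35.2588) (15.8128, 44.5871) (0, 53.1951) (0, 14.6862)]
7. shoelace: 506.7272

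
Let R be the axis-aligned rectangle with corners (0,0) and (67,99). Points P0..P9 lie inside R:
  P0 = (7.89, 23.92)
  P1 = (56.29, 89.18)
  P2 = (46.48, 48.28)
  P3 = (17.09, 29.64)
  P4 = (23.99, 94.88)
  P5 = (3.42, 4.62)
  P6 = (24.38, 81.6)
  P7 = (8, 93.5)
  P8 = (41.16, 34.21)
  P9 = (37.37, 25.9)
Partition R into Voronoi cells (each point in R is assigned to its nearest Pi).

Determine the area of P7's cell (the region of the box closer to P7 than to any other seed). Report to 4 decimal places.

1. box [0,67]×[0,99]: [(0, 0) (67, 0) (67, 99) (0, 99)]
2. ⊥bis P7·P0 via (7.945,58.71): [(0, 58.7226) (67, 58.6166) (67, 99) (0, 99)]  |A|=2702.1368
3. ⊥bis P7·P1 via (32.145,91.34): [(0, 58.7226) (29.2229, 58.6764) (32.8303, 99) (0, 99)]  |A|=1250.4301
4. ⊥bis P7·P2 via (27.24,70.89): [(0, 58.7226) (12.9174, 58.7021) (30.569, 73.7228) (32.8303, 99) (0, 99)]  |A|=1127.7425
5. ⊥bis P7·P3 via (12.545,61.57): [(0, 59.7843) (17.0393, 62.2097) (30.569, 73.7228) (32.8303, 99) (0, 99)]  |A|=1096.0002
6. ⊥bis P7·P4 via (15.995,94.19): [(0, 59.7843) (17.0393, 62.2097) (18.6376, 63.5698) (15.5799, 99) (0, 99)]  |A|=651.0921
7. ⊥bis P7·P5 via (5.71,49.06): [(0, 59.7843) (17.0393, 62.2097) (18.6376, 63.5698) (15.5799, 99) (0, 99)]  |A|=651.0921
8. ⊥bis P7·P6 via (16.19,87.55): [(0, 65.2649) (16.5279, 88.0151) (15.5799, 99) (0, 99)]  |A|=364.3566
9. ⊥bis P7·P8 via (24.58,63.855): [(0, 65.2649) (16.5279, 88.0151) (15.5799, 99) (0, 99)]  |A|=364.3566
10. ⊥bis P7·P9 via (22.685,59.7): [(0, 65.2649) (16.5279, 88.0151) (15.5799, 99) (0, 99)]  |A|=364.3566
11. canonical 4-gon: [(0, 65.2649) (16.5279, 88.0151) (15.5799, 99) (0, 99)]
12. shoelace: 364.3566

Area of P7's cell: 364.3566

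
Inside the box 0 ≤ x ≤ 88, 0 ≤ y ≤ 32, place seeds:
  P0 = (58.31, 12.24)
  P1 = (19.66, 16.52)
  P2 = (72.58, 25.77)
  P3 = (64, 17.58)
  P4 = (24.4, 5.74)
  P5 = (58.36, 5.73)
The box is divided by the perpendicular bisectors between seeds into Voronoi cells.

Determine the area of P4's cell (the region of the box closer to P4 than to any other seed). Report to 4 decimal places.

Area of P4's cell: 425.9054

1. box [0,88]×[0,32]: [(0, 0) (88, 0) (88, 32) (0, 32)]
2. ⊥bis P4·P0 via (41.355,8.99): [(0, 0) (43.0782, 0) (36.9444, 32) (0, 32)]  |A|=1280.3615
3. ⊥bis P4·P1 via (22.03,11.13): [(0, 1.4433) (0, 0) (43.0782, 0) (39.4745, 18.8004)]  |A|=433.4317
4. ⊥bis P4·P2 via (48.49,15.755): [(0, 1.4433) (0, 0) (43.0782, 0) (39.4745, 18.8004)]  |A|=433.4317
5. ⊥bis P4·P3 via (44.2,11.66): [(0, 1.4433) (0, 0) (43.0782, 0) (39.4745, 18.8004)]  |A|=433.4317
6. ⊥bis P4·P5 via (41.38,5.735): [(0, 1.4433) (0, 0) (41.3783, 0) (41.3809, 8.8548) (39.4745, 18.8004)]  |A|=425.9054
7. canonical 5-gon: [(0, 1.4433) (0, 0) (41.3783, 0) (41.3809, 8.8548) (39.4745, 18.8004)]
8. shoelace: 425.9054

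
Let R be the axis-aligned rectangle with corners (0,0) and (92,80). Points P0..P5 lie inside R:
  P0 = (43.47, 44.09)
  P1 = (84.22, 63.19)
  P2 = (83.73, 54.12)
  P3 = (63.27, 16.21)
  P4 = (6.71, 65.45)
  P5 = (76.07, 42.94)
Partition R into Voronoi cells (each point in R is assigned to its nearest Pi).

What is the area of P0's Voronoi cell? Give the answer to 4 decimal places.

Area of P0's cell: 2505.7258

1. box [0,92]×[0,80]: [(0, 0) (92, 0) (92, 80) (0, 80)]
2. ⊥bis P0·P1 via (63.845,53.64): [(0, 0) (88.9867, 0) (51.4898, 80) (0, 80)]  |A|=5619.0582
3. ⊥bis P0·P2 via (63.6,49.105): [(0, 0) (75.8336, 0) (60.9104, 59.901) (51.4898, 80) (0, 80)]  |A|=5225.1149
4. ⊥bis P0·P3 via (53.37,30.15): [(0, 0) (10.9164, 0) (66.0745, 39.1725) (60.9104, 59.901) (51.4898, 80) (0, 80)]  |A|=3953.6289
5. ⊥bis P0·P4 via (25.09,54.77): [(0, 11.5908) (0, 0) (10.9164, 0) (66.0745, 39.1725) (60.9104, 59.901) (51.4898, 80) (39.7503, 80)]  |A|=2593.985
6. ⊥bis P0·P5 via (59.77,43.515): [(0, 11.5908) (0, 0) (10.9164, 0) (59.4509, 34.4686) (60.3874, 61.0168) (51.4898, 80) (39.7503, 80)]  |A|=2505.7258
7. canonical 7-gon: [(0, 11.5908) (0, 0) (10.9164, 0) (59.4509, 34.4686) (60.3874, 61.0168) (51.4898, 80) (39.7503, 80)]
8. shoelace: 2505.7258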